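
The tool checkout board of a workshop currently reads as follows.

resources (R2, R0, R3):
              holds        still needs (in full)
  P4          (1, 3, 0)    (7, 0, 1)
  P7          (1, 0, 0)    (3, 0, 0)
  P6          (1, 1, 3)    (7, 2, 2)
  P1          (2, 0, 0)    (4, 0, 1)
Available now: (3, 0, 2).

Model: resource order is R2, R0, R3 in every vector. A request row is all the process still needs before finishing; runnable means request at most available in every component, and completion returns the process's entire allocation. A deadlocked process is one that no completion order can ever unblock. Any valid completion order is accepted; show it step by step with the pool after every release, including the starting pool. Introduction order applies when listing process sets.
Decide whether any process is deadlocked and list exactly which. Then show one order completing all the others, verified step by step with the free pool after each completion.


Deadlocked: P4 and P6.
Key observation: the pool after P7, P1 is (6, 0, 2); every surviving request exceeds it in R2, so progress ends there.
A valid finishing order for the others: P7, P1. Walking it through:
  pool = (3, 0, 2)
  P7 needs (3, 0, 0) <= (3, 0, 2) -> finishes; pool += (1, 0, 0) = (4, 0, 2)
  P1 needs (4, 0, 1) <= (4, 0, 2) -> finishes; pool += (2, 0, 0) = (6, 0, 2)
The blocked processes can never fit:
  P4 cannot run: need (7, 0, 1) vs free (6, 0, 2) (insufficient R2)
  P6 cannot run: need (7, 2, 2) vs free (6, 0, 2) (insufficient R2 and R0)


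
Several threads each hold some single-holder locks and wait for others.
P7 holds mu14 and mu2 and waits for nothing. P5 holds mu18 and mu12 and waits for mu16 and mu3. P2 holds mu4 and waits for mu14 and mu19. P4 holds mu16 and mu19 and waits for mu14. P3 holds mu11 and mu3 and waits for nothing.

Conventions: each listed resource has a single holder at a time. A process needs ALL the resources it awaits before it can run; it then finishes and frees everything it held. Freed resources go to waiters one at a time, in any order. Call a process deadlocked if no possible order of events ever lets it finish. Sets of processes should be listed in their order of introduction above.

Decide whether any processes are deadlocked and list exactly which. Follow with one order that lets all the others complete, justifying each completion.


Nothing here is deadlocked.
Key observation: every chain of waits terminates; starting from the processes that wait on nothing, all the rest unlock in turn.
A valid finishing order for the others: P7, P4, P3, P5, P2.
Walking it through:
  P7 waits on nothing -> runs at once and releases mu14 and mu2
  P4 waits on mu14 — all released -> runs and releases mu16 and mu19
  P3 waits on nothing -> runs at once and releases mu11 and mu3
  P5 waits on mu16 and mu3 — all released -> runs and releases mu18 and mu12
  P2 waits on mu14 and mu19 — all released -> runs and releases mu4


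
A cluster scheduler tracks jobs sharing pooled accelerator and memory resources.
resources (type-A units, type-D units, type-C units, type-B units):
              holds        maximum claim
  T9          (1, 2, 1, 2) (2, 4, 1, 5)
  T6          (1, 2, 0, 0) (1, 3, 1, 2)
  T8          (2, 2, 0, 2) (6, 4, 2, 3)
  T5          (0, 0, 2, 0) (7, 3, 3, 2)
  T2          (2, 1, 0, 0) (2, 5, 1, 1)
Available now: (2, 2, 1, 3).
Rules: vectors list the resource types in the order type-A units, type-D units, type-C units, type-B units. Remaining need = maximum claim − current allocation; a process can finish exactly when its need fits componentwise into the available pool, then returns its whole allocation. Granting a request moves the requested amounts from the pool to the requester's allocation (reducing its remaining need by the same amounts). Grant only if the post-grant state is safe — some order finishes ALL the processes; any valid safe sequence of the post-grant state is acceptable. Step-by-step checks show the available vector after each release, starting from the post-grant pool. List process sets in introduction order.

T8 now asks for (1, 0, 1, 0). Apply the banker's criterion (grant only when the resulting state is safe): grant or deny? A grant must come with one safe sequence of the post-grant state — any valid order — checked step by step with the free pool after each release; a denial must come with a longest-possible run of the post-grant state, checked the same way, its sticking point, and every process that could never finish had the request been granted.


GRANT — the state after the grant stays safe, e.g. via T9, T6, T2, T8, T5.
Key observation: the grant leaves (1, 2, 0, 3) free — enough for T9, whose release restarts the cascade.
Verifying the post-grant state step by step:
  pool = (1, 2, 0, 3)
  run T9 (needs (1, 2, 0, 3), free (1, 2, 0, 3)); after release of (1, 2, 1, 2) the pool is (2, 4, 1, 5)
  run T6 (needs (0, 1, 1, 2), free (2, 4, 1, 5)); after release of (1, 2, 0, 0) the pool is (3, 6, 1, 5)
  run T2 (needs (0, 4, 1, 1), free (3, 6, 1, 5)); after release of (2, 1, 0, 0) the pool is (5, 7, 1, 5)
  run T8 (needs (3, 2, 1, 1), free (5, 7, 1, 5)); after release of (3, 2, 1, 2) the pool is (8, 9, 2, 7)
  run T5 (needs (7, 3, 1, 2), free (8, 9, 2, 7)); after release of (0, 0, 2, 0) the pool is (8, 9, 4, 7)


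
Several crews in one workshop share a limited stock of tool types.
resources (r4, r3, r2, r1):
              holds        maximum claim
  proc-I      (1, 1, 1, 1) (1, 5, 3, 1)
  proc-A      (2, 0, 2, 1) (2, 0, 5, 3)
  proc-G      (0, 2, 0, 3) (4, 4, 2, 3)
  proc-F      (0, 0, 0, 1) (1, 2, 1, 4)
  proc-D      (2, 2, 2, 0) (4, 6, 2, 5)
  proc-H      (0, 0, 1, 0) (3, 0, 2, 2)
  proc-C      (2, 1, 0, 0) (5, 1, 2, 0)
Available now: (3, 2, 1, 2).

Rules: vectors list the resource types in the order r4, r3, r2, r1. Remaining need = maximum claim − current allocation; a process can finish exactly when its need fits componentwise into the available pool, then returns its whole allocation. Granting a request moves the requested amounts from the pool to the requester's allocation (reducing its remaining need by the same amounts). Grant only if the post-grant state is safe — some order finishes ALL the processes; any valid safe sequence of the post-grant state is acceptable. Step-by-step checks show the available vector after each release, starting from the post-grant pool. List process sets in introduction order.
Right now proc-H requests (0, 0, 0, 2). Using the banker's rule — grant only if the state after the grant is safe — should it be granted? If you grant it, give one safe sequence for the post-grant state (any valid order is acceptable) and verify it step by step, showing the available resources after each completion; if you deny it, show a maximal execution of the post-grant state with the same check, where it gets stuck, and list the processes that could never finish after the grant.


GRANT — the state after the grant stays safe, e.g. via proc-H, proc-C, proc-G, proc-F, proc-I, proc-A, proc-D.
Key observation: even at the reduced pool (3, 2, 1, 0), proc-H fits immediately, so safety survives the grant.
Verifying the post-grant state step by step:
  pool = (3, 2, 1, 0)
  run proc-H (needs (3, 0, 1, 0), free (3, 2, 1, 0)); after release of (0, 0, 1, 2) the pool is (3, 2, 2, 2)
  run proc-C (needs (3, 0, 2, 0), free (3, 2, 2, 2)); after release of (2, 1, 0, 0) the pool is (5, 3, 2, 2)
  run proc-G (needs (4, 2, 2, 0), free (5, 3, 2, 2)); after release of (0, 2, 0, 3) the pool is (5, 5, 2, 5)
  run proc-F (needs (1, 2, 1, 3), free (5, 5, 2, 5)); after release of (0, 0, 0, 1) the pool is (5, 5, 2, 6)
  run proc-I (needs (0, 4, 2, 0), free (5, 5, 2, 6)); after release of (1, 1, 1, 1) the pool is (6, 6, 3, 7)
  run proc-A (needs (0, 0, 3, 2), free (6, 6, 3, 7)); after release of (2, 0, 2, 1) the pool is (8, 6, 5, 8)
  run proc-D (needs (2, 4, 0, 5), free (8, 6, 5, 8)); after release of (2, 2, 2, 0) the pool is (10, 8, 7, 8)


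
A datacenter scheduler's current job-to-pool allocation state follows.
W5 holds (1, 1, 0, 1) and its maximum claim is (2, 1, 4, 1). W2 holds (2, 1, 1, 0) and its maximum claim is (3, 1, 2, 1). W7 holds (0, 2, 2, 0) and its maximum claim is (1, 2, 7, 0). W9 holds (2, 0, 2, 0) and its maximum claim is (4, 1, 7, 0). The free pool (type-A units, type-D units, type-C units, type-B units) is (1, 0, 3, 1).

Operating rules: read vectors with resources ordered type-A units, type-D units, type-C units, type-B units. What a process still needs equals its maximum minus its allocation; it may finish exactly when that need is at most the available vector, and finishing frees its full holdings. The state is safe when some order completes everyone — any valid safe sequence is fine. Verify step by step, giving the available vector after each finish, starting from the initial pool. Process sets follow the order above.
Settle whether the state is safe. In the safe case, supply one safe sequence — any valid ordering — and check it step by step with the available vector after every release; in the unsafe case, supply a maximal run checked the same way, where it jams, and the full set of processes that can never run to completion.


The state is UNSAFE.
Key observation: once W2, W5 finish, the pool peaks at (4, 2, 4, 2) — and every remaining process still needs more type-C units than that.
The run W2, W5 cannot be extended any further. Walking it through:
  pool = (1, 0, 3, 1)
  run W2 (needs (1, 0, 1, 1), free (1, 0, 3, 1)); after release of (2, 1, 1, 0) the pool is (3, 1, 4, 1)
  run W5 (needs (1, 0, 4, 0), free (3, 1, 4, 1)); after release of (1, 1, 0, 1) the pool is (4, 2, 4, 2)
  W7 still needs (1, 0, 5, 0) but only (4, 2, 4, 2) is free — short on type-C units
  W9 still needs (2, 1, 5, 0) but only (4, 2, 4, 2) is free — short on type-C units
Processes that can never finish: W7 and W9.


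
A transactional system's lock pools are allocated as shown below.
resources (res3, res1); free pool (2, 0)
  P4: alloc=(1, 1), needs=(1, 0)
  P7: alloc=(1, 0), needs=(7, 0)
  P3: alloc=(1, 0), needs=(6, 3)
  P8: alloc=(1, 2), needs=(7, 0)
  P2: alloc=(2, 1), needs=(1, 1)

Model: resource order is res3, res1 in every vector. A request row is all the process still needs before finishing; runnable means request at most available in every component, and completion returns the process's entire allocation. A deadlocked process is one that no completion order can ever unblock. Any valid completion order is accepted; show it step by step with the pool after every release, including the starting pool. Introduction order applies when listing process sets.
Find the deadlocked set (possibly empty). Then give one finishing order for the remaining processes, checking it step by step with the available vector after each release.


Deadlocked: P7, P3 and P8.
Key observation: P4, P2 can finish, but then (5, 2) is all there is, and the blocked group's res3 demands exceed it.
The rest can finish in the order P4, P2. Walking it through:
  pool = (2, 0)
  run P4 (needs (1, 0), free (2, 0)); after release of (1, 1) the pool is (3, 1)
  run P2 (needs (1, 1), free (3, 1)); after release of (2, 1) the pool is (5, 2)
None of the blocked processes ever fits:
  P7 still needs (7, 0) but only (5, 2) is free — short on res3
  P3 still needs (6, 3) but only (5, 2) is free — short on res3 and res1
  P8 still needs (7, 0) but only (5, 2) is free — short on res3


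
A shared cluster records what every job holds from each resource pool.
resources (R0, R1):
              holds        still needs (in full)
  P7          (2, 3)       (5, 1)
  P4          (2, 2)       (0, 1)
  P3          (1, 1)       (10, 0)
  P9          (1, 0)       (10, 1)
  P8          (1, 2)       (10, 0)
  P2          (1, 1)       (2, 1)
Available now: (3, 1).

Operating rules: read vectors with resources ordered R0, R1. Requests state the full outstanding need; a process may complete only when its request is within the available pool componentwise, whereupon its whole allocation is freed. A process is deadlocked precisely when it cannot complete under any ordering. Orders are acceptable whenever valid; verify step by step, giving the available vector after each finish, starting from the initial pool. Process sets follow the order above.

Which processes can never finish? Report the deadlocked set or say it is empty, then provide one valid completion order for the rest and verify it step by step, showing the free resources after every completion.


The deadlocked set is P3, P9 and P8.
Key observation: once P4, P2, P7 finish, the pool peaks at (8, 7) — and every remaining process still needs more R0 than that.
The rest can finish in the order P4, P2, P7. Verifying each step:
  pool = (3, 1)
  run P4 (needs (0, 1), free (3, 1)); after release of (2, 2) the pool is (5, 3)
  run P2 (needs (2, 1), free (5, 3)); after release of (1, 1) the pool is (6, 4)
  run P7 (needs (5, 1), free (6, 4)); after release of (2, 3) the pool is (8, 7)
The stuck group stays short no matter what:
  blocked: P3 wants (10, 0), pool (8, 7) — not enough R0
  blocked: P9 wants (10, 1), pool (8, 7) — not enough R0
  blocked: P8 wants (10, 0), pool (8, 7) — not enough R0


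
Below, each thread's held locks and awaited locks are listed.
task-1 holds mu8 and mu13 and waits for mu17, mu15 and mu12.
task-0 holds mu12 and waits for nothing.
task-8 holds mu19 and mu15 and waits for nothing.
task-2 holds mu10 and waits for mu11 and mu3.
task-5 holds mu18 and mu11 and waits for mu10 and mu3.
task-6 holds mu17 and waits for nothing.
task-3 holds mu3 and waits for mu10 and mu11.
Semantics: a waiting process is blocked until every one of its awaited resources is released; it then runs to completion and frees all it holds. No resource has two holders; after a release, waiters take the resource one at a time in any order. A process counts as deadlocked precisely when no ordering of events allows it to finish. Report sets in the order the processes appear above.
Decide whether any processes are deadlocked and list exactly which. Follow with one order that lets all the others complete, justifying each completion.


The deadlocked set is task-2, task-5 and task-3.
Key observation: the cycle task-2 -> task-5 -> task-2 can never break — each member waits on the next; task-3 is caught in further circular waits.
One completion order for the rest: task-8, task-0, task-6, task-1.
Step-by-step check:
  task-8 waits on nothing -> runs at once and releases mu19 and mu15
  task-0 waits on nothing -> runs at once and releases mu12
  task-6 waits on nothing -> runs at once and releases mu17
  task-1 waits on mu17, mu15 and mu12 — all released -> runs and releases mu8 and mu13


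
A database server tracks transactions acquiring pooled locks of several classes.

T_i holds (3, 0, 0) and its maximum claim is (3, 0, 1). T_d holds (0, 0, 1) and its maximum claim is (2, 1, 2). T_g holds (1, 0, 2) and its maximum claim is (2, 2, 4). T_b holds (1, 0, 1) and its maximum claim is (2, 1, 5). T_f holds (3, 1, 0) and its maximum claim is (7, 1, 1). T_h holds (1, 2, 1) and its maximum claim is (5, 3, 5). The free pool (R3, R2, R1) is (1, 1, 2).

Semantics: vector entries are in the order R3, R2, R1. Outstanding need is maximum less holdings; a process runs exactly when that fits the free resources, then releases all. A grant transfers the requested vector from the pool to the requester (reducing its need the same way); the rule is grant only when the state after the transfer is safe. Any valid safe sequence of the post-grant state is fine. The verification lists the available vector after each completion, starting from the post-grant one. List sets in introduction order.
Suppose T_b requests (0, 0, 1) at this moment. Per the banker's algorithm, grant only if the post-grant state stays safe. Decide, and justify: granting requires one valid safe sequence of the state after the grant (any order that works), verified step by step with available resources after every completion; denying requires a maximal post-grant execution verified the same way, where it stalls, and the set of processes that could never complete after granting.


GRANT: granting preserves safety; a valid post-grant sequence is T_i, T_d, T_f, T_g, T_b, T_h.
Key observation: even at the reduced pool (1, 1, 1), T_i fits immediately, so safety survives the grant.
Verifying the post-grant state step by step:
  pool = (1, 1, 1)
  T_i needs (0, 0, 1) <= (1, 1, 1) -> finishes; pool += (3, 0, 0) = (4, 1, 1)
  T_d needs (2, 1, 1) <= (4, 1, 1) -> finishes; pool += (0, 0, 1) = (4, 1, 2)
  T_f needs (4, 0, 1) <= (4, 1, 2) -> finishes; pool += (3, 1, 0) = (7, 2, 2)
  T_g needs (1, 2, 2) <= (7, 2, 2) -> finishes; pool += (1, 0, 2) = (8, 2, 4)
  T_b needs (1, 1, 3) <= (8, 2, 4) -> finishes; pool += (1, 0, 2) = (9, 2, 6)
  T_h needs (4, 1, 4) <= (9, 2, 6) -> finishes; pool += (1, 2, 1) = (10, 4, 7)


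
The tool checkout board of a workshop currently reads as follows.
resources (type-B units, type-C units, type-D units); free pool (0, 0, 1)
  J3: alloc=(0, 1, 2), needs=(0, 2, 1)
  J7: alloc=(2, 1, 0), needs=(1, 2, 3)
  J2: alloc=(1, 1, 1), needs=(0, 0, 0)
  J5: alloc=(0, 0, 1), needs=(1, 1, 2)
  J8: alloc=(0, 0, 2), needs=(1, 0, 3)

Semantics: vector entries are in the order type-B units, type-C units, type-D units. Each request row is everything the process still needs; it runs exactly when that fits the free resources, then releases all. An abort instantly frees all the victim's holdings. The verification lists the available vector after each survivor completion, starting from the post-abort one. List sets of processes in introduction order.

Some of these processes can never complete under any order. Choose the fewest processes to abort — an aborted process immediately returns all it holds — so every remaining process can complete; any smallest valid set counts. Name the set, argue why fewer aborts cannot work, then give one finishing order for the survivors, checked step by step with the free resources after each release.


Abort J3.
Key observation: the deadlocked J7 becomes finishable only because J3 released (0, 1, 2); it completes at step 3 below.
No smaller set exists: with zero aborts the deadlock remains.
The survivors complete as J2, J8, J7, J5. Check, step by step (starting from the post-abort pool):
  pool = (0, 1, 3)
  J2 needs (0, 0, 0) <= (0, 1, 3) -> finishes; pool += (1, 1, 1) = (1, 2, 4)
  J8 needs (1, 0, 3) <= (1, 2, 4) -> finishes; pool += (0, 0, 2) = (1, 2, 6)
  J7 needs (1, 2, 3) <= (1, 2, 6) -> finishes; pool += (2, 1, 0) = (3, 3, 6)
  J5 needs (1, 1, 2) <= (3, 3, 6) -> finishes; pool += (0, 0, 1) = (3, 3, 7)


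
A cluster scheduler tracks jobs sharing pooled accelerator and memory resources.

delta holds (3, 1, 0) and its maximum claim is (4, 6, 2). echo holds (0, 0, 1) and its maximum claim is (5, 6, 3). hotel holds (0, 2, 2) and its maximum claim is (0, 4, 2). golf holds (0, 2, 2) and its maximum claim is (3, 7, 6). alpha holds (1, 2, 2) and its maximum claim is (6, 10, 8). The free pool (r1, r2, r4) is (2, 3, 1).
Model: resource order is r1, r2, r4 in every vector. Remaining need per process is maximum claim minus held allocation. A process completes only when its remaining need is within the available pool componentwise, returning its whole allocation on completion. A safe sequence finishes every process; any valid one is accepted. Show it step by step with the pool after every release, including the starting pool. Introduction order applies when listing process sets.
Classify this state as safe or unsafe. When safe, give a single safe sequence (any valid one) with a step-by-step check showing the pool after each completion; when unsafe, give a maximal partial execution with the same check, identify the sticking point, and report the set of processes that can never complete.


SAFE. One safe sequence: hotel, delta, echo, golf, alpha.
Key observation: the order's first zero-slack moment is delta ((1, 5, 2) needed, (2, 5, 3) free — a requested resource with nothing to spare).
Check, step by step:
  pool = (2, 3, 1)
  hotel needs (0, 2, 0) <= (2, 3, 1) -> finishes; pool += (0, 2, 2) = (2, 5, 3)
  delta needs (1, 5, 2) <= (2, 5, 3) -> finishes; pool += (3, 1, 0) = (5, 6, 3)
  echo needs (5, 6, 2) <= (5, 6, 3) -> finishes; pool += (0, 0, 1) = (5, 6, 4)
  golf needs (3, 5, 4) <= (5, 6, 4) -> finishes; pool += (0, 2, 2) = (5, 8, 6)
  alpha needs (5, 8, 6) <= (5, 8, 6) -> finishes; pool += (1, 2, 2) = (6, 10, 8)


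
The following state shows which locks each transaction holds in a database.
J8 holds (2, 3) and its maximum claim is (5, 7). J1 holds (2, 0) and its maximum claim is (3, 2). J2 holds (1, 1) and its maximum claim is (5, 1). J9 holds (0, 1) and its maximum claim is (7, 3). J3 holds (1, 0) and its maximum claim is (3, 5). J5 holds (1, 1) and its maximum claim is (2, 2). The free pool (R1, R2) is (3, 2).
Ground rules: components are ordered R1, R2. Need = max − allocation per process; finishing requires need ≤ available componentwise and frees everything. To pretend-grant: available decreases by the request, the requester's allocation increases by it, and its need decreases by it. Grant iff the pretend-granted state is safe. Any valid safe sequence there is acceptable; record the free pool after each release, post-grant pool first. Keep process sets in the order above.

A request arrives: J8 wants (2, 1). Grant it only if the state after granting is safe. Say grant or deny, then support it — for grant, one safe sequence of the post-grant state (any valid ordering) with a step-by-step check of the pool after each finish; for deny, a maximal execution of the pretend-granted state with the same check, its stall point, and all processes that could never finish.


GRANT: granting preserves safety; a valid post-grant sequence is J5, J1, J2, J8, J3, J9.
Key observation: the grant leaves (1, 1) free — enough for J5, whose release restarts the cascade.
Step-by-step check of the post-grant state:
  pool = (1, 1)
  J5 needs (1, 1) <= (1, 1) -> finishes; pool += (1, 1) = (2, 2)
  J1 needs (1, 2) <= (2, 2) -> finishes; pool += (2, 0) = (4, 2)
  J2 needs (4, 0) <= (4, 2) -> finishes; pool += (1, 1) = (5, 3)
  J8 needs (1, 3) <= (5, 3) -> finishes; pool += (4, 4) = (9, 7)
  J3 needs (2, 5) <= (9, 7) -> finishes; pool += (1, 0) = (10, 7)
  J9 needs (7, 2) <= (10, 7) -> finishes; pool += (0, 1) = (10, 8)


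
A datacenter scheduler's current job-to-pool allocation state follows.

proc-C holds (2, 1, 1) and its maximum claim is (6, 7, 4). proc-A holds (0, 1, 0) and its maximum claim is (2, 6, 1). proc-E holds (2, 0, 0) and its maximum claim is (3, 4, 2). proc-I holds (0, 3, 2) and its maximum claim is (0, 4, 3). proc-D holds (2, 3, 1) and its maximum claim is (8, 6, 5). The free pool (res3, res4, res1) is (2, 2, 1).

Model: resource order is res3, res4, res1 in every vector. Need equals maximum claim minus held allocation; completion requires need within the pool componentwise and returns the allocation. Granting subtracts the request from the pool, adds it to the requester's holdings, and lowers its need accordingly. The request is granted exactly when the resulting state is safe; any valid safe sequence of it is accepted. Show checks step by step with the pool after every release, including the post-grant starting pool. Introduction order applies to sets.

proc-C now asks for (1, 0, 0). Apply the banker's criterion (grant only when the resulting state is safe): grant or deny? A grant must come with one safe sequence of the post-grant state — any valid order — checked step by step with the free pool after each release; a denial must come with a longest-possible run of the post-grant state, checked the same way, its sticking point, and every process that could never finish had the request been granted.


GRANT: granting preserves safety; a valid post-grant sequence is proc-I, proc-E, proc-A, proc-C, proc-D.
Key observation: (1, 2, 1) free after granting still covers proc-I first, and each release covers the next.
Verifying the post-grant state step by step:
  pool = (1, 2, 1)
  run proc-I (needs (0, 1, 1), free (1, 2, 1)); after release of (0, 3, 2) the pool is (1, 5, 3)
  run proc-E (needs (1, 4, 2), free (1, 5, 3)); after release of (2, 0, 0) the pool is (3, 5, 3)
  run proc-A (needs (2, 5, 1), free (3, 5, 3)); after release of (0, 1, 0) the pool is (3, 6, 3)
  run proc-C (needs (3, 6, 3), free (3, 6, 3)); after release of (3, 1, 1) the pool is (6, 7, 4)
  run proc-D (needs (6, 3, 4), free (6, 7, 4)); after release of (2, 3, 1) the pool is (8, 10, 5)


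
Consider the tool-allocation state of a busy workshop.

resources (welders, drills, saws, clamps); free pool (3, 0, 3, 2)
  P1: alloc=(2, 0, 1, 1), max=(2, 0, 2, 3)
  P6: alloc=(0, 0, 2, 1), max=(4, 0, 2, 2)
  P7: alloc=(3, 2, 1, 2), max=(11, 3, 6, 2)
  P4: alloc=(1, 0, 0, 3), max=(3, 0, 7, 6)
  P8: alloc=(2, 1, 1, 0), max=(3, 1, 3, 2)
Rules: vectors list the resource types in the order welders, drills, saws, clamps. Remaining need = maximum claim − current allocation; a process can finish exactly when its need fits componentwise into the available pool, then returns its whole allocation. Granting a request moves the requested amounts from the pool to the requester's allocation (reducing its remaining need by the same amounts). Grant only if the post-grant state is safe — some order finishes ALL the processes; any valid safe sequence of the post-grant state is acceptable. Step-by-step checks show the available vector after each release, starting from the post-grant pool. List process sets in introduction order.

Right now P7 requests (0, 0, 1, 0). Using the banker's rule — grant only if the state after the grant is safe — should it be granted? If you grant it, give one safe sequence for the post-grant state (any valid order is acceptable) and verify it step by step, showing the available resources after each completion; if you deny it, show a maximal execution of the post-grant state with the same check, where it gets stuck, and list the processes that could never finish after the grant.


DENY — the pretend-granted state is unsafe.
Key observation: after P8, P1, P6 the pool peaks at (7, 1, 6, 4), and each blocked process is short somewhere: P7 on welders; P4 on saws.
On the post-grant state, P8, P1, P6 is a maximal run — nothing extends it. Check, step by step:
  pool = (3, 0, 2, 2)
  run P8 (needs (1, 0, 2, 2), free (3, 0, 2, 2)); after release of (2, 1, 1, 0) the pool is (5, 1, 3, 2)
  run P1 (needs (0, 0, 1, 2), free (5, 1, 3, 2)); after release of (2, 0, 1, 1) the pool is (7, 1, 4, 3)
  run P6 (needs (4, 0, 0, 1), free (7, 1, 4, 3)); after release of (0, 0, 2, 1) the pool is (7, 1, 6, 4)
  blocked: P7 wants (8, 1, 4, 0), pool (7, 1, 6, 4) — not enough welders
  blocked: P4 wants (2, 0, 7, 3), pool (7, 1, 6, 4) — not enough saws
Processes that could never finish after the grant: P7 and P4.


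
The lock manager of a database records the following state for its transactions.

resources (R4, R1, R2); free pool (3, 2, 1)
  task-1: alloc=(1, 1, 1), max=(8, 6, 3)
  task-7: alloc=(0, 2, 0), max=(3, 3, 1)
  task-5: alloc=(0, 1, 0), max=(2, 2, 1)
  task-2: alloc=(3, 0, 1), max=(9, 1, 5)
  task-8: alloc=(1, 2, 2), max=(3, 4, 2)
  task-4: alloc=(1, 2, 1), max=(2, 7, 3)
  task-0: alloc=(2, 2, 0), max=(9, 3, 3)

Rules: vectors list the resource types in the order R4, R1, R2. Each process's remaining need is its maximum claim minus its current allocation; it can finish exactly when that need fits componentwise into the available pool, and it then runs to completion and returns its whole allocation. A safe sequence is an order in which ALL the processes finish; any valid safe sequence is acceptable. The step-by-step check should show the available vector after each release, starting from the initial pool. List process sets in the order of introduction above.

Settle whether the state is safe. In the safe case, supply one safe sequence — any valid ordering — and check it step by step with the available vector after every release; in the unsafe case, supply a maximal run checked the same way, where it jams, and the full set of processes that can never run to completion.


The state is UNSAFE.
Key observation: the wall is R4: completing task-8, task-7, task-5, task-4 brings the pool only to (5, 9, 4), and all the rest need more.
The run task-8, task-7, task-5, task-4 cannot be extended any further. Walking it through:
  pool = (3, 2, 1)
  task-8: need (2, 2, 0) fits (3, 2, 1); releases (1, 2, 2), pool now (4, 4, 3)
  task-7: need (3, 1, 1) fits (4, 4, 3); releases (0, 2, 0), pool now (4, 6, 3)
  task-5: need (2, 1, 1) fits (4, 6, 3); releases (0, 1, 0), pool now (4, 7, 3)
  task-4: need (1, 5, 2) fits (4, 7, 3); releases (1, 2, 1), pool now (5, 9, 4)
  task-1 still needs (7, 5, 2) but only (5, 9, 4) is free — short on R4
  task-2 still needs (6, 1, 4) but only (5, 9, 4) is free — short on R4
  task-0 still needs (7, 1, 3) but only (5, 9, 4) is free — short on R4
Permanently blocked: task-1, task-2 and task-0.


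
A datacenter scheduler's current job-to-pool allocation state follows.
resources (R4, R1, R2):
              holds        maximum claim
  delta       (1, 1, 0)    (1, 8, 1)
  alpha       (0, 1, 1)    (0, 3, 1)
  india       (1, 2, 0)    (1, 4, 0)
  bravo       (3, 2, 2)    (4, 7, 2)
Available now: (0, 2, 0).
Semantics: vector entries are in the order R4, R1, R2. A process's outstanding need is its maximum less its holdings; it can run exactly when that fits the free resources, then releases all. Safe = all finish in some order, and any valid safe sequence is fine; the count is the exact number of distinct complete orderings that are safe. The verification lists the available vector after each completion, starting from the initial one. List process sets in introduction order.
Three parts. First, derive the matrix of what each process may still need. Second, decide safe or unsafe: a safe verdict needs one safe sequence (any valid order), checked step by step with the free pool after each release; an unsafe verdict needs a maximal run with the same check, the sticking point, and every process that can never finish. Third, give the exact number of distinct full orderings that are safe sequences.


(1) Need matrix, components ordered R4, R1, R2:
  delta: (0, 7, 1)
  alpha: (0, 2, 0)
  india: (0, 2, 0)
  bravo: (1, 5, 0)
(2) SAFE — a valid safe sequence is alpha, india, bravo, delta.
Key observation: at alpha the run first touches a limit — (0, 2, 0) against (0, 2, 0), exact on a resource it actually requests.
Verifying each step:
  pool = (0, 2, 0)
  alpha: need (0, 2, 0) fits (0, 2, 0); releases (0, 1, 1), pool now (0, 3, 1)
  india: need (0, 2, 0) fits (0, 3, 1); releases (1, 2, 0), pool now (1, 5, 1)
  bravo: need (1, 5, 0) fits (1, 5, 1); releases (3, 2, 2), pool now (4, 7, 3)
  delta: need (0, 7, 1) fits (4, 7, 3); releases (1, 1, 0), pool now (5, 8, 3)
(3) Precisely 2 of the possible complete orderings are safe sequences.


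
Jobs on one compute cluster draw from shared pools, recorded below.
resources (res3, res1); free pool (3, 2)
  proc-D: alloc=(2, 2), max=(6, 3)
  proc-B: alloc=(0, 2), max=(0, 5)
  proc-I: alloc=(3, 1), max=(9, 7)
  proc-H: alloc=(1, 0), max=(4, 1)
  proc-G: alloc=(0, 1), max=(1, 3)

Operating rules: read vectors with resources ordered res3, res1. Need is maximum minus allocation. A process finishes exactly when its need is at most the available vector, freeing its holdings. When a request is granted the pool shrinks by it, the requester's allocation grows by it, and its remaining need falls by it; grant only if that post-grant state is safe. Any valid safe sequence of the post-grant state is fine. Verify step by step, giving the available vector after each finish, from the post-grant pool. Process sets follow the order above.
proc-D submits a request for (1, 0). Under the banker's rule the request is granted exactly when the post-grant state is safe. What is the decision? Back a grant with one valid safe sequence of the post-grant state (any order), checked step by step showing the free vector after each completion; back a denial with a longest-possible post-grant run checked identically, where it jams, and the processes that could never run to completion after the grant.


DENY: after the grant no complete ordering would exist.
Key observation: once proc-G, proc-B finish, the pool peaks at (2, 5) — and every remaining process still needs more res3 than that.
After a pretend grant, a maximal execution: proc-G, proc-B — then nothing else fits. Walking it through:
  pool = (2, 2)
  proc-G: need (1, 2) fits (2, 2); releases (0, 1), pool now (2, 3)
  proc-B: need (0, 3) fits (2, 3); releases (0, 2), pool now (2, 5)
  proc-D cannot run: need (3, 1) vs free (2, 5) (insufficient res3)
  proc-I cannot run: need (6, 6) vs free (2, 5) (insufficient res3 and res1)
  proc-H cannot run: need (3, 1) vs free (2, 5) (insufficient res3)
Had the request been granted, proc-D, proc-I and proc-H could never finish.


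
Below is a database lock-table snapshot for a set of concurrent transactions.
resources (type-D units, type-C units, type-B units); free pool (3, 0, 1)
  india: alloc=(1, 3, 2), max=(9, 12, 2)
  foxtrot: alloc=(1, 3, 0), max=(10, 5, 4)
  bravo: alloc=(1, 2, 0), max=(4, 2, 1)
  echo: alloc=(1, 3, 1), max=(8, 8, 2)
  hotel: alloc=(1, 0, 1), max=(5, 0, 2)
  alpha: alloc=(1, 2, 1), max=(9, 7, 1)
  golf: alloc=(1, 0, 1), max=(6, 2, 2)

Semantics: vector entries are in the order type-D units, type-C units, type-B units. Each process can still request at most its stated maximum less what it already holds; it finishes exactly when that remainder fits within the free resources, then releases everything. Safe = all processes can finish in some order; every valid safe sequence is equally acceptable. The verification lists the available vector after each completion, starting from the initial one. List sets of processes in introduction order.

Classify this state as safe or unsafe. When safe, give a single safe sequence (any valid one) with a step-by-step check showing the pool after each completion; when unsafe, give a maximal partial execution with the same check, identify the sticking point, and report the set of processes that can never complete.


UNSAFE — no complete ordering exists.
Key observation: no order helps: past bravo, hotel, golf, the free pool tops out at (6, 2, 3), below what each blocked process needs in type-D units.
A maximal execution: bravo, hotel, golf — then nothing else fits. Check, step by step:
  pool = (3, 0, 1)
  bravo: need (3, 0, 1) fits (3, 0, 1); releases (1, 2, 0), pool now (4, 2, 1)
  hotel: need (4, 0, 1) fits (4, 2, 1); releases (1, 0, 1), pool now (5, 2, 2)
  golf: need (5, 2, 1) fits (5, 2, 2); releases (1, 0, 1), pool now (6, 2, 3)
  india cannot run: need (8, 9, 0) vs free (6, 2, 3) (insufficient type-D units and type-C units)
  foxtrot cannot run: need (9, 2, 4) vs free (6, 2, 3) (insufficient type-D units and type-B units)
  echo cannot run: need (7, 5, 1) vs free (6, 2, 3) (insufficient type-D units and type-C units)
  alpha cannot run: need (8, 5, 0) vs free (6, 2, 3) (insufficient type-D units and type-C units)
Never able to finish: india, foxtrot, echo and alpha.


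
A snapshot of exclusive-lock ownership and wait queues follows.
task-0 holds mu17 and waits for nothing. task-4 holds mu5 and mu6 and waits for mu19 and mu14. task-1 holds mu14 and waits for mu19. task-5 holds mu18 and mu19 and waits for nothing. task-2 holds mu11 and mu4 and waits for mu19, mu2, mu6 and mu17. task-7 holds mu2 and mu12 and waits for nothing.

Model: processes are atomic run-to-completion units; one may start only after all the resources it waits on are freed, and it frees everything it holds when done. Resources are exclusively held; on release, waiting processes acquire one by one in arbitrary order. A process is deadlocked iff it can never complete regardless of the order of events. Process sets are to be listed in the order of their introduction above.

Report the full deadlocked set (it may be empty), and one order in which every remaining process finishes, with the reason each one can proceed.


Nothing here is deadlocked.
Key observation: all waits point, directly or indirectly, at processes that can finish, so nothing is permanently blocked.
A valid finishing order for the others: task-5, task-1, task-7, task-0, task-4, task-2.
Walking it through:
  task-5: no waits; runs immediately, freeing mu18 and mu19
  task-1: everything it awaited (mu19) is free; runs, freeing mu14
  task-7: no waits; runs immediately, freeing mu2 and mu12
  task-0: no waits; runs immediately, freeing mu17
  task-4: everything it awaited (mu19 and mu14) is free; runs, freeing mu5 and mu6
  task-2: everything it awaited (mu19, mu2, mu6 and mu17) is free; runs, freeing mu11 and mu4


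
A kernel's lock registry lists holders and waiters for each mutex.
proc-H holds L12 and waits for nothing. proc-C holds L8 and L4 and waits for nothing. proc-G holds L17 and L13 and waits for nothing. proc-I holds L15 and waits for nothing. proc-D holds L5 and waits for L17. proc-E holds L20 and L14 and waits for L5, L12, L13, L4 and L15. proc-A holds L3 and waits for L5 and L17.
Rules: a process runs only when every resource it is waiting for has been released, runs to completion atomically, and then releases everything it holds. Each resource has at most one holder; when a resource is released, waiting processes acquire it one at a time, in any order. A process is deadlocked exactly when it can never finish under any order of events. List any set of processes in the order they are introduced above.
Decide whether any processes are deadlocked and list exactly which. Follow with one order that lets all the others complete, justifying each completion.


Nothing here is deadlocked.
Key observation: although several processes wait, no cycle exists — each chain bottoms out at a free runner.
A valid finishing order for the others: proc-G, proc-C, proc-H, proc-I, proc-D, proc-A, proc-E.
Walking it through:
  proc-G waits on nothing -> runs at once and releases L17 and L13
  proc-C waits on nothing -> runs at once and releases L8 and L4
  proc-H waits on nothing -> runs at once and releases L12
  proc-I waits on nothing -> runs at once and releases L15
  run proc-D (all its waits — L17 — are resolved); releases L5
  run proc-A (all its waits — L5 and L17 — are resolved); releases L3
  run proc-E (all its waits — L5, L12, L13, L4 and L15 — are resolved); releases L20 and L14


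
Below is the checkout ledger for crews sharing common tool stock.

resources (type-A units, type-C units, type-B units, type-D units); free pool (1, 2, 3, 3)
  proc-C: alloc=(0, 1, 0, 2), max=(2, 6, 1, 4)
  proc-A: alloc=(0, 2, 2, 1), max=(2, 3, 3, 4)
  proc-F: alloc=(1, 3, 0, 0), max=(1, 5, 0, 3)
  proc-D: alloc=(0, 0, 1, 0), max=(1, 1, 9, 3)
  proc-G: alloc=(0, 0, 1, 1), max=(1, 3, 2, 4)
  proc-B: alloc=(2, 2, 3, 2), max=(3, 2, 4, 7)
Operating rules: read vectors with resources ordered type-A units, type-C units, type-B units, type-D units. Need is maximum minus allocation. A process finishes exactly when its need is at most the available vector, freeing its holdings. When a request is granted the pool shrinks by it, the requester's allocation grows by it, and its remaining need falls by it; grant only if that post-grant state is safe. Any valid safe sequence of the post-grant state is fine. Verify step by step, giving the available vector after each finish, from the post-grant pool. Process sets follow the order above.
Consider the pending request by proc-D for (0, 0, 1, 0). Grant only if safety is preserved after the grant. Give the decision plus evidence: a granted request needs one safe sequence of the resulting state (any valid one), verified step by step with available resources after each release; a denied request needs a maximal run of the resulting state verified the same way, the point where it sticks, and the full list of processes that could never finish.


GRANT. The post-grant state is safe; one safe sequence: proc-F, proc-C, proc-G, proc-B, proc-A, proc-D.
Key observation: (1, 2, 2, 3) free after granting still covers proc-F first, and each release covers the next.
Step-by-step check of the post-grant state:
  pool = (1, 2, 2, 3)
  proc-F: need (0, 2, 0, 3) fits (1, 2, 2, 3); releases (1, 3, 0, 0), pool now (2, 5, 2, 3)
  proc-C: need (2, 5, 1, 2) fits (2, 5, 2, 3); releases (0, 1, 0, 2), pool now (2, 6, 2, 5)
  proc-G: need (1, 3, 1, 3) fits (2, 6, 2, 5); releases (0, 0, 1, 1), pool now (2, 6, 3, 6)
  proc-B: need (1, 0, 1, 5) fits (2, 6, 3, 6); releases (2, 2, 3, 2), pool now (4, 8, 6, 8)
  proc-A: need (2, 1, 1, 3) fits (4, 8, 6, 8); releases (0, 2, 2, 1), pool now (4, 10, 8, 9)
  proc-D: need (1, 1, 7, 3) fits (4, 10, 8, 9); releases (0, 0, 2, 0), pool now (4, 10, 10, 9)
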